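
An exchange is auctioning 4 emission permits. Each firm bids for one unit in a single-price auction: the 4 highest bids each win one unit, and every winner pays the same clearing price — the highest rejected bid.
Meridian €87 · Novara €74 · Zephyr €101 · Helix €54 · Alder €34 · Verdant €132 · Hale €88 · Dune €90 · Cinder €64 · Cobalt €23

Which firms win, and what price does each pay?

Sorting: 132 (Verdant), 101 (Zephyr), 90 (Dune), 88 (Hale), 87 (Meridian), 74 (Novara), …
Top 4: Verdant, Zephyr, Dune, Hale.
Clearing price = highest rejected bid = €87.

Verdant, Zephyr, Dune, Hale; each pays €87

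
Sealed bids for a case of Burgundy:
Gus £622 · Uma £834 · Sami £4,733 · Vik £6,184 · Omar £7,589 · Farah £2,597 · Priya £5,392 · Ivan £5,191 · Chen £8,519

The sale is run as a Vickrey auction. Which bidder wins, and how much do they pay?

Chen pays £7,589

Vickrey auction: the highest bidder wins and pays the second-highest bid.
Bids in order: 8,519 (Chen) > 7,589 (Omar) > 6,184 (Vik) > 5,392 (Priya) > 5,191 (Ivan) > 4,733 (Sami) > …
Chen is highest; pays the second-highest bid, £7,589.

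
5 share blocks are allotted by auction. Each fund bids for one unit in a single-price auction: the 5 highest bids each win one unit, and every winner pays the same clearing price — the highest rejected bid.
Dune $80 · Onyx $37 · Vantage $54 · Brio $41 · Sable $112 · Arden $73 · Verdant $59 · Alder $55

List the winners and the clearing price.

Sable, Dune, Arden, Verdant, Alder; each pays $54

Bids ranked high→low: 112 (Sable), 80 (Dune), 73 (Arden), 59 (Verdant), 55 (Alder), 54 (Vantage), 41 (Brio), …
Top 5: Sable, Dune, Arden, Verdant, Alder.
First losing bid is Vantage's $54, which sets the uniform price.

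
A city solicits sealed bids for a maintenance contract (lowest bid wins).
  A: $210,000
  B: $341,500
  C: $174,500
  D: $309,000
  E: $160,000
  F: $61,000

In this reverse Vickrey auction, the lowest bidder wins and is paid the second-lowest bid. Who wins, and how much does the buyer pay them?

Reverse Vickrey auction: the lowest bidder wins and is paid the second-lowest bid.
Bids ranked: 61,000 (F) < 160,000 (E) < 174,500 (C) < 210,000 (A) < 309,000 (D) < 341,500 (B)
F wins with the lowest bid; price is set by the runner-up at $160,000.

F is paid $160,000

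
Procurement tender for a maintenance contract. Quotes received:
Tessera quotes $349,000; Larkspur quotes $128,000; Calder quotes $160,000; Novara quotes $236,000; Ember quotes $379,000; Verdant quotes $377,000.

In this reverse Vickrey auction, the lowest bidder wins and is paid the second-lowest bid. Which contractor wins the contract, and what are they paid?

Sorting bids: 128,000 (Larkspur) < 160,000 (Calder) < 236,000 (Novara) < 349,000 (Tessera) < 377,000 (Verdant) < 379,000 (Ember)
Larkspur is lowest; is paid the second-lowest bid, $160,000.

Larkspur is paid $160,000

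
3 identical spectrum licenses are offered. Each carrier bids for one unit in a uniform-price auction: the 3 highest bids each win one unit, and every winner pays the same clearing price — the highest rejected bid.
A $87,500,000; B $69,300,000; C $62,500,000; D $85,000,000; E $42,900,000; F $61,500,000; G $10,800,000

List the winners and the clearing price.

A, D, B; each pays $62,500,000

Ordering the bids: 87,500,000 (A), 85,000,000 (D), 69,300,000 (B), 62,500,000 (C), 61,500,000 (F), …
Winners (3 units): A, D, B.
First losing bid is C's $62,500,000, which sets the uniform price.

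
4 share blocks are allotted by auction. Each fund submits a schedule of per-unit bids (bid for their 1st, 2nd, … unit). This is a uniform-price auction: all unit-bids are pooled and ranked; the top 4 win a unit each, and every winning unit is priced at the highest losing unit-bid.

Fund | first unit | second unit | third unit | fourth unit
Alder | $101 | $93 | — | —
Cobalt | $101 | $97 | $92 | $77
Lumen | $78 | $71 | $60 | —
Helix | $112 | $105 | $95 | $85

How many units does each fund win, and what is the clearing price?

Alder 1, Cobalt 1, Helix 2; clearing price $97

All unit-bids, highest first — top 4: 112 (Helix-1), 105 (Helix-2), 101 (Alder-1), 101 (Cobalt-1)
The (k+1)-th unit-bid is $97.
Allocation: Alder 1, Cobalt 1, Helix 2.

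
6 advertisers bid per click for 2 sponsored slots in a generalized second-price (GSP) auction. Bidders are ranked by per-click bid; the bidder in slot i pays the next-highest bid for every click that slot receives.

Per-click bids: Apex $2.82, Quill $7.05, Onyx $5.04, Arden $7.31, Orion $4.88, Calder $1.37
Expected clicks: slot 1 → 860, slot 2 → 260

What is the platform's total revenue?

Per-click bids in order: $7.31 (Arden) > $7.05 (Quill) > $5.04 (Onyx) > …
Slot 1: Arden pays $7.05 × 860 = $6063.00
Slot 2: Quill pays $5.04 × 260 = $1310.40
Total = $7373.40

Total revenue: $7373.40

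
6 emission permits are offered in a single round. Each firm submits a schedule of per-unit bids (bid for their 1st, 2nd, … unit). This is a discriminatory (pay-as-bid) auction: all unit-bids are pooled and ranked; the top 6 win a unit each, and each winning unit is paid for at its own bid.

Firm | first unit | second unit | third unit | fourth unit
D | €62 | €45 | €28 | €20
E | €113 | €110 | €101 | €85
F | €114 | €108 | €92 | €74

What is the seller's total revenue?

Pooled unit-bids ranked (top 6): 114 (F-1), 113 (E-1), 110 (E-2), 108 (F-2), 101 (E-3), 92 (F-3)
Next rejected bid: €85 (not a price — pay-as-bid).
Each winning unit pays its own bid.
Revenue = 114 + 113 + 110 + 108 + 101 + 92 = €638.

Total revenue: €638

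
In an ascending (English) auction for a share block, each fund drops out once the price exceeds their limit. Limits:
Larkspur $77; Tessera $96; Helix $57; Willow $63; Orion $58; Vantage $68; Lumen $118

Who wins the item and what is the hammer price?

Lumen wins at $96

Ascending (English) auction: the price rises until one bidder remains; the winner pays the price at which the last rival dropped out.
Limits ranked: 118 (Lumen) > 96 (Tessera) > 77 (Larkspur) > 68 (Vantage) > 63 (Willow) > 58 (Orion) > …
Once the price passes $96, only Lumen is left; the hammer falls at Tessera's limit of $96.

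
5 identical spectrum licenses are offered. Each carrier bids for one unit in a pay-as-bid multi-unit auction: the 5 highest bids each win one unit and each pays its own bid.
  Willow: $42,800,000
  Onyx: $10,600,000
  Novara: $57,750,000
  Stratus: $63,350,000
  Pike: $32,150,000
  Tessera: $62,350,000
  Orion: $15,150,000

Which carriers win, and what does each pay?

Stratus $63,350,000, Tessera $62,350,000, Novara $57,750,000, Willow $42,800,000, Pike $32,150,000

Bids ranked high→low: 63,350,000 (Stratus), 62,350,000 (Tessera), 57,750,000 (Novara), 42,800,000 (Willow), 32,150,000 (Pike), 15,150,000 (Orion), 10,600,000 (Onyx)
Winners (5 units): Stratus, Tessera, Novara, Willow, Pike.
Each winner pays its own bid: Stratus $63,350,000, Tessera $62,350,000, Novara $57,750,000, Willow $42,800,000, Pike $32,150,000.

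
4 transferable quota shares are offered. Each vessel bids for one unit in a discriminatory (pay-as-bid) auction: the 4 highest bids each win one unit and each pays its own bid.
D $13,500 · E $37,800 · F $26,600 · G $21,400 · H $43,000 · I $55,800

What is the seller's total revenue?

Bids ranked high→low: 55,800 (I), 43,000 (H), 37,800 (E), 26,600 (F), 21,400 (G), 13,500 (D)
Winners (4 units): I, H, E, F.
Total revenue = 55,800 + 43,000 + 37,800 + 26,600 = $163,200.

Total revenue: $163,200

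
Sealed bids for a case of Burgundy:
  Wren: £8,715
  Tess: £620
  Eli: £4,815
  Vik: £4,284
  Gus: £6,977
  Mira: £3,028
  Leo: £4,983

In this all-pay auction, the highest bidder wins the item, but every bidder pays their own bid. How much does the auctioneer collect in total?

Rule: the highest bidder wins the item, but every bidder pays their own bid.
Bids in order: 8,715 (Wren) > 6,977 (Gus) > 4,983 (Leo) > 4,815 (Eli) > 4,284 (Vik) > 3,028 (Mira) > …
Wren wins with the top bid; all bids are sunk regardless.
Every bidder forfeits their bid regardless of winning.
Revenue = 8,715 + 620 + 4,815 + 4,284 + 6,977 + 3,028 + 4,983 = £33,422.

Total revenue: £33,422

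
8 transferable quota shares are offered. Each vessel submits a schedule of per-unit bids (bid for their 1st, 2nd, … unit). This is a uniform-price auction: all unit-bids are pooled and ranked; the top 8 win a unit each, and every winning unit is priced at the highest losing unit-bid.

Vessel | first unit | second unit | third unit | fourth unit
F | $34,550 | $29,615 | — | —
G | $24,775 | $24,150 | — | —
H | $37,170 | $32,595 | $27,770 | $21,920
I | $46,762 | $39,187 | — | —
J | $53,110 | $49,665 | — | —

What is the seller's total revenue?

Pooled unit-bids ranked (top 8): 53,110 (J-1), 49,665 (J-2), 46,762 (I-1), 39,187 (I-2), 37,170 (H-1), 34,550 (F-1), 32,595 (H-2), 29,615 (F-2)
First bid not allocated: $27,770.
Allocation: F 2, H 2, I 2, J 2. Every unit priced at $27,770.
Revenue = 8 × 27,770 = $222,160.

Total revenue: $222,160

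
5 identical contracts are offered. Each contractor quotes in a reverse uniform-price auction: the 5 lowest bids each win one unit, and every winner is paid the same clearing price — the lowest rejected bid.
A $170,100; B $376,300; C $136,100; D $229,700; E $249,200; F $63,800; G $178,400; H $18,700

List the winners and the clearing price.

Ordering the bids: 18,700 (H), 63,800 (F), 136,100 (C), 170,100 (A), 178,400 (G), 229,700 (D), 249,200 (E), …
The 5 lowest are H, F, C, A, G.
First losing bid is D's $229,700, which sets the uniform price.

H, F, C, A, G; each is paid $229,700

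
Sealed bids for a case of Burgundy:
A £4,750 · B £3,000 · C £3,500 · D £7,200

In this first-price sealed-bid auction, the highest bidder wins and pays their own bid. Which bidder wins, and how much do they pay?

Bids in order: 7,200 (D) > 4,750 (A) > 3,500 (C) > 3,000 (B)
D has the highest bid and pays exactly that: £7,200.

D pays £7,200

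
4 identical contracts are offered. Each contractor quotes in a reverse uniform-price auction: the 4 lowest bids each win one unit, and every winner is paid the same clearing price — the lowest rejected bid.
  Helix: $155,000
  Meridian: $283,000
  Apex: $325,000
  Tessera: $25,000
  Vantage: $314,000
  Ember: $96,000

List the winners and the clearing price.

Bids ranked low→high: 25,000 (Tessera), 96,000 (Ember), 155,000 (Helix), 283,000 (Meridian), 314,000 (Vantage), 325,000 (Apex)
The 4 lowest are Tessera, Ember, Helix, Meridian.
Clearing price = lowest rejected bid = $314,000.

Tessera, Ember, Helix, Meridian; each is paid $314,000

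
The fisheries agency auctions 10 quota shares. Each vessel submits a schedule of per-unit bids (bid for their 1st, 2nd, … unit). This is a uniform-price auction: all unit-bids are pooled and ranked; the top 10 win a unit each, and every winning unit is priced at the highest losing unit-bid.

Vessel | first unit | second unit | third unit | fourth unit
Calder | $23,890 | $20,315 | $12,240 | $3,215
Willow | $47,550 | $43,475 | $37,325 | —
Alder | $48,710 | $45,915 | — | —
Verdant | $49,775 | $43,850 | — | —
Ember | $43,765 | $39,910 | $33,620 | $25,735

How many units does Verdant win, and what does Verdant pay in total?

Verdant: 2 units, pays $51,470

Pooled unit-bids ranked (top 10): 49,775 (Verdant-1), 48,710 (Alder-1), 47,550 (Willow-1), 45,915 (Alder-2), 43,850 (Verdant-2), 43,765 (Ember-1), 43,475 (Willow-2), 39,910 (Ember-2), 37,325 (Willow-3), 33,620 (Ember-3)
Highest rejected unit-bid = $25,735.
Verdant wins 2 unit(s) at $25,735 each.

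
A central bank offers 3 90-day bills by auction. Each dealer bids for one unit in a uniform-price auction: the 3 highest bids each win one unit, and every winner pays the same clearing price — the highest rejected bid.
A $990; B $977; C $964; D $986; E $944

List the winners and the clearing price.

Sorting: 990 (A), 986 (D), 977 (B), 964 (C), 944 (E)
The 3 highest are A, D, B.
Clearing price = highest rejected bid = $964.

A, D, B; each pays $964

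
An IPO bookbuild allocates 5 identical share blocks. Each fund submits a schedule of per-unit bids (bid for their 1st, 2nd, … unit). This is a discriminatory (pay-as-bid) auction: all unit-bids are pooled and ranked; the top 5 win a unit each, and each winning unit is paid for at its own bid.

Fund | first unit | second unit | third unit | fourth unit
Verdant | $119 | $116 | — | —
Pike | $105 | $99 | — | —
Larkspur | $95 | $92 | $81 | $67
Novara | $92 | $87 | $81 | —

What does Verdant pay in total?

Merging the schedules and taking the best 5: 119 (Verdant-1), 116 (Verdant-2), 105 (Pike-1), 99 (Pike-2), 95 (Larkspur-1)
Next rejected bid: $92 (not a price — pay-as-bid).
Verdant's winning unit-bids: 119 + 116 = $235.

Verdant pays $235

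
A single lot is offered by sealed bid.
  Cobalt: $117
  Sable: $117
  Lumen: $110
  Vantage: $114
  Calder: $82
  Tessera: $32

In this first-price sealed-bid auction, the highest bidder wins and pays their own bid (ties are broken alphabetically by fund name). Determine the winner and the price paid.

Cobalt pays $117

First-price sealed-bid auction: the highest bidder wins and pays their own bid.
Bids in order: 117 (Cobalt) > 117 (Sable) > 114 (Vantage) > 110 (Lumen) > 82 (Calder) > 32 (Tessera)
Cobalt and Sable tie at $117; tie-break gives it to Cobalt.
Cobalt is highest → pays own bid, $117.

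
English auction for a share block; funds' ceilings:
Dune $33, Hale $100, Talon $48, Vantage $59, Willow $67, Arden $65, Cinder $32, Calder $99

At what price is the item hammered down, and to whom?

Hale wins at $99

Ascending (English) auction: the price rises until one bidder remains; the winner pays the price at which the last rival dropped out.
Limits ranked: 100 (Hale) > 99 (Calder) > 67 (Willow) > 65 (Arden) > 59 (Vantage) > 48 (Talon) > …
Bidding ends when Calder exits at $99; Hale takes it.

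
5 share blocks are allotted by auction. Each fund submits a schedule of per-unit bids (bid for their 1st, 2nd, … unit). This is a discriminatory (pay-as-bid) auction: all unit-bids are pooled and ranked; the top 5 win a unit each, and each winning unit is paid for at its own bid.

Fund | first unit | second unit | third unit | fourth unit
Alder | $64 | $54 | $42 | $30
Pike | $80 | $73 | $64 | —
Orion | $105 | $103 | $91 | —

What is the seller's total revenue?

All unit-bids, highest first — top 5: 105 (Orion-1), 103 (Orion-2), 91 (Orion-3), 80 (Pike-1), 73 (Pike-2)
Next rejected bid: $64 (not a price — pay-as-bid).
Each winning unit pays its own bid.
Revenue = 105 + 103 + 91 + 80 + 73 = $452.

Total revenue: $452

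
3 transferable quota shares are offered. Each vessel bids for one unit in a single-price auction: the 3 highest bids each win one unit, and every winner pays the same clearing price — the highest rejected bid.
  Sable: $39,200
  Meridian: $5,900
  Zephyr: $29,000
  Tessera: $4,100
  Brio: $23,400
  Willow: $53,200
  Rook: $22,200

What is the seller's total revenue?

Total revenue: $70,200

Bids ranked high→low: 53,200 (Willow), 39,200 (Sable), 29,000 (Zephyr), 23,400 (Brio), 22,200 (Rook), …
Top 3: Willow, Sable, Zephyr.
Clearing price = highest rejected bid = $23,400.
Total revenue = 3 × $23,400 = $70,200.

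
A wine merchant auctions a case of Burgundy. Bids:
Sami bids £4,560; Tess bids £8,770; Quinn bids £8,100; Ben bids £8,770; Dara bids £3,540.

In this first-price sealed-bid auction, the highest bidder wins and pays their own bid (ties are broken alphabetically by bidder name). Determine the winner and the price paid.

Bids ranked: 8,770 (Ben) > 8,770 (Tess) > 8,100 (Quinn) > 4,560 (Sami) > 3,540 (Dara)
Tie at £8,770 → Ben wins by tie-break.
Ben has the highest bid and pays exactly that: £8,770.

Ben pays £8,770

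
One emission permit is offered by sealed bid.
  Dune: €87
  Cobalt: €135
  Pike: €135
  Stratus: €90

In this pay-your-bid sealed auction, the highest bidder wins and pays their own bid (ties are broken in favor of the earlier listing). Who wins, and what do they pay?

Cobalt pays €135

Bids in order: 135 (Cobalt) > 135 (Pike) > 90 (Stratus) > 87 (Dune)
Cobalt and Pike tie at €135; tie-break gives it to Cobalt.
Cobalt has the highest bid and pays exactly that: €135.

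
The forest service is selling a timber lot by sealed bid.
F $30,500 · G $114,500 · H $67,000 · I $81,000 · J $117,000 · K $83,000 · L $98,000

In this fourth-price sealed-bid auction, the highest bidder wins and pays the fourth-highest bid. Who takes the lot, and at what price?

Sorting bids: 117,000 (J) > 114,500 (G) > 98,000 (L) > 83,000 (K) > 81,000 (I) > 67,000 (H) > …
J wins; payment is bid #4 in the ranking = $83,000.

J pays $83,000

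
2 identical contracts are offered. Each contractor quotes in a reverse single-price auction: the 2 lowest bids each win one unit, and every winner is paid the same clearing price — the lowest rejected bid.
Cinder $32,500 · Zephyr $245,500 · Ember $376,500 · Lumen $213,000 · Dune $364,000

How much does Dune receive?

Dune is paid $0

Ordering the bids: 32,500 (Cinder), 213,000 (Lumen), 245,500 (Zephyr), 364,000 (Dune), …
The 2 lowest are Cinder, Lumen.
Clearing price = lowest rejected bid = $245,500.
Dune does not win → is paid $0.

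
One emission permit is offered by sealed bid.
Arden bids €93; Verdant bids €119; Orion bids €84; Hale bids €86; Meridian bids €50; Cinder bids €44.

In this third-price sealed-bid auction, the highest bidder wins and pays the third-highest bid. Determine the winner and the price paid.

Third-price sealed-bid auction: the highest bidder wins and pays the third-highest bid.
Bids in order: 119 (Verdant) > 93 (Arden) > 86 (Hale) > 84 (Orion) > 50 (Meridian) > 44 (Cinder)
Verdant is highest; pays the third-highest bid, €86.

Verdant pays €86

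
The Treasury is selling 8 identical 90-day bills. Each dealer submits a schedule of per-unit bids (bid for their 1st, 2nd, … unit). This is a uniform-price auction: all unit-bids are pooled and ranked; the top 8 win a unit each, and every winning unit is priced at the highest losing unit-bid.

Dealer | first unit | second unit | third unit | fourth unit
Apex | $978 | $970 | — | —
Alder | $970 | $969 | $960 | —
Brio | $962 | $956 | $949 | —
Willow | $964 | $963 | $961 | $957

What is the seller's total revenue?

Total revenue: $7,680

All unit-bids, highest first — top 8: 978 (Apex-1), 970 (Apex-2), 970 (Alder-1), 969 (Alder-2), 964 (Willow-1), 963 (Willow-2), 962 (Brio-1), 961 (Willow-3)
Highest rejected unit-bid = $960.
Allocation: Alder 2, Apex 2, Brio 1, Willow 3. Every unit priced at $960.
Revenue = 8 × 960 = $7,680.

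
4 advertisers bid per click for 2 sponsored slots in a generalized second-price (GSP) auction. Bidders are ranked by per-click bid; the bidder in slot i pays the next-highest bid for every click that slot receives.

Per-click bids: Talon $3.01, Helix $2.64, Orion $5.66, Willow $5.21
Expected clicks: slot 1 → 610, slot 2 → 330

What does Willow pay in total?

Per-click bids in order: $5.66 (Orion) > $5.21 (Willow) > $3.01 (Talon) > …
Willow holds slot 2 → pays next bid $3.01 × 330 clicks = $993.30.

Willow pays $993.30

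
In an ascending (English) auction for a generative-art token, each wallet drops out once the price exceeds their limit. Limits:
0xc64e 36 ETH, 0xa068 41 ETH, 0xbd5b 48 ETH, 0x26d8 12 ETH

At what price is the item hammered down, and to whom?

0xbd5b wins at 41 ETH

Limits ranked: 48 (0xbd5b) > 41 (0xa068) > 36 (0xc64e) > 12 (0x26d8)
Bidding ends when 0xa068 exits at 41 ETH; 0xbd5b takes it.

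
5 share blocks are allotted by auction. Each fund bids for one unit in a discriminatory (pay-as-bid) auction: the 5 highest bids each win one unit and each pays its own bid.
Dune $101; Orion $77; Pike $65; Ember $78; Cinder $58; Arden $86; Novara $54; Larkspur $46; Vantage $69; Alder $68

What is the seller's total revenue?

Total revenue: $411

Bids ranked high→low: 101 (Dune), 86 (Arden), 78 (Ember), 77 (Orion), 69 (Vantage), 68 (Alder), 65 (Pike), …
The 5 highest are Dune, Arden, Ember, Orion, Vantage.
Total revenue = 101 + 86 + 78 + 77 + 69 = $411.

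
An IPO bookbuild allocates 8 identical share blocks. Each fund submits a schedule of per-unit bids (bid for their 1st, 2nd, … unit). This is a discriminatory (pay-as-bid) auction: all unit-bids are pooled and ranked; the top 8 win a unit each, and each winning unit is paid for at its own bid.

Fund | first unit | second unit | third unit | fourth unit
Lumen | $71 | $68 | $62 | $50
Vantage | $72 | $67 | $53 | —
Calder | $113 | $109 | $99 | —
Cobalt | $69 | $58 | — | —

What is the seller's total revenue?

Pooled unit-bids ranked (top 8): 113 (Calder-1), 109 (Calder-2), 99 (Calder-3), 72 (Vantage-1), 71 (Lumen-1), 69 (Cobalt-1), 68 (Lumen-2), 67 (Vantage-2)
Next rejected bid: $62 (not a price — pay-as-bid).
Each winning unit pays its own bid.
Revenue = 113 + 109 + 99 + 72 + 71 + 69 + 68 + 67 = $668.

Total revenue: $668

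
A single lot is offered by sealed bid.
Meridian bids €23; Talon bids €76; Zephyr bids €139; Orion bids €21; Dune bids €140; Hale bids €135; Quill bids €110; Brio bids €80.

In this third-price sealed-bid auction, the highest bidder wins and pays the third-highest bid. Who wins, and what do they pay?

Rule: the highest bidder wins and pays the third-highest bid.
Sorting bids: 140 (Dune) > 139 (Zephyr) > 135 (Hale) > 110 (Quill) > 80 (Brio) > 76 (Talon) > …
Dune wins; payment is bid #3 in the ranking = €135.

Dune pays €135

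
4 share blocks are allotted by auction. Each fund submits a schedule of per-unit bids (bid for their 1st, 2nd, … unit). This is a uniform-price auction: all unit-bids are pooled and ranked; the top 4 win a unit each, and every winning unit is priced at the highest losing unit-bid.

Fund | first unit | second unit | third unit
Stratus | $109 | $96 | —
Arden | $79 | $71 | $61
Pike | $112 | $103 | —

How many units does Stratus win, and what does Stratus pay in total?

Stratus: 2 units, pays $158

Pooled unit-bids ranked (top 4): 112 (Pike-1), 109 (Stratus-1), 103 (Pike-2), 96 (Stratus-2)
The (k+1)-th unit-bid is $79.
Stratus wins 2 unit(s) at $79 each.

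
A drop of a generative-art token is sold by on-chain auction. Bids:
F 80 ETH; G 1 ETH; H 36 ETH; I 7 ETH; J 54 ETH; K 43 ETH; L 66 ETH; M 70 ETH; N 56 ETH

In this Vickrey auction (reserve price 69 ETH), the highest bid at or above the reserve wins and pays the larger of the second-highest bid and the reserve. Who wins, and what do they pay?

Vickrey auction (reserve price 69 ETH): the highest bid at or above the reserve wins and pays the larger of the second-highest bid and the reserve.
Bids in order: 80 (F) > 70 (M) > 66 (L) > 56 (N) > 54 (J) > 43 (K) > …
Highest eligible bid: F at 80 ETH.
max(second-highest 70 ETH, reserve 69 ETH) = 70 ETH; the reserve does not bind.

F pays 70 ETH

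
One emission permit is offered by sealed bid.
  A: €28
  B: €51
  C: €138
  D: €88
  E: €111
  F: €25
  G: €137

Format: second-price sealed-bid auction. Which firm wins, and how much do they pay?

C pays €137

Second-price sealed-bid auction: the highest bidder wins and pays the second-highest bid.
Sorting bids: 138 (C) > 137 (G) > 111 (E) > 88 (D) > 51 (B) > 28 (A) > …
C wins with the highest bid; price is set by the runner-up at €137.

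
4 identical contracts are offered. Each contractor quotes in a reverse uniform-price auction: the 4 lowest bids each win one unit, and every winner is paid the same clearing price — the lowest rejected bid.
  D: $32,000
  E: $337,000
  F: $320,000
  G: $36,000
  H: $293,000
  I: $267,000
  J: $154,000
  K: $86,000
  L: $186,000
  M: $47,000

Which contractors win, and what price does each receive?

D, G, M, K; each is paid $154,000

Ordering the bids: 32,000 (D), 36,000 (G), 47,000 (M), 86,000 (K), 154,000 (J), 186,000 (L), …
Winners (4 units): D, G, M, K.
Lowest unsuccessful bid: $154,000 → clearing price.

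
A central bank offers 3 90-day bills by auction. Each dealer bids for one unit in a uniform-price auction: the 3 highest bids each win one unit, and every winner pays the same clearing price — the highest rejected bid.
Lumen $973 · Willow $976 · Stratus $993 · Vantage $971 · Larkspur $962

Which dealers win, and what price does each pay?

Ordering the bids: 993 (Stratus), 976 (Willow), 973 (Lumen), 971 (Vantage), 962 (Larkspur)
The 3 highest are Stratus, Willow, Lumen.
First losing bid is Vantage's $971, which sets the uniform price.

Stratus, Willow, Lumen; each pays $971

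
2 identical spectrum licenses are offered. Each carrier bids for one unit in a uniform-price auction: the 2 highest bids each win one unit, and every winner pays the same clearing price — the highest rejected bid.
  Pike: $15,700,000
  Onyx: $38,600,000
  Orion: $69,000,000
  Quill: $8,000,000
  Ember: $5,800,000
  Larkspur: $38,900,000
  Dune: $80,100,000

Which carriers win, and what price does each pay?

Sorting: 80,100,000 (Dune), 69,000,000 (Orion), 38,900,000 (Larkspur), 38,600,000 (Onyx), …
Winners (2 units): Dune, Orion.
First losing bid is Larkspur's $38,900,000, which sets the uniform price.

Dune, Orion; each pays $38,900,000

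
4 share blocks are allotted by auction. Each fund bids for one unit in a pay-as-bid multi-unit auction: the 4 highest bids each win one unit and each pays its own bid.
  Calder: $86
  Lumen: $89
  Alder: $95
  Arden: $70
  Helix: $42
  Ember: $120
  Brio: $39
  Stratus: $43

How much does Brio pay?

Brio pays $0

Ordering the bids: 120 (Ember), 95 (Alder), 89 (Lumen), 86 (Calder), 70 (Arden), 43 (Stratus), …
Top 4: Ember, Alder, Lumen, Calder.
Brio does not win → $0.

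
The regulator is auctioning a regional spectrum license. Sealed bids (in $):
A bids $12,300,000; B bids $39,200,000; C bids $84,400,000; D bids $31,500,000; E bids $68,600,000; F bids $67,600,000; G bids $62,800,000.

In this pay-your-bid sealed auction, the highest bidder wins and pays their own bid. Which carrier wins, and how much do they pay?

C pays $84,400,000

Bids ranked: 84,400,000 (C) > 68,600,000 (E) > 67,600,000 (F) > 62,800,000 (G) > 39,200,000 (B) > 31,500,000 (D) > …
First-price: C pays what they bid, $84,400,000.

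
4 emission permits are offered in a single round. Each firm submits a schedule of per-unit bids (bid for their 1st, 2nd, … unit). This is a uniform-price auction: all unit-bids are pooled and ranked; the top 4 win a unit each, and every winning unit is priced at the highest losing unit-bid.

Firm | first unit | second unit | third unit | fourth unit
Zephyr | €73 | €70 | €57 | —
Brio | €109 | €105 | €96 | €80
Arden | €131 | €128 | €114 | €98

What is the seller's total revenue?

Total revenue: €420

All unit-bids, highest first — top 4: 131 (Arden-1), 128 (Arden-2), 114 (Arden-3), 109 (Brio-1)
First bid not allocated: €105.
Allocation: Arden 3, Brio 1. Every unit priced at €105.
Revenue = 4 × 105 = €420.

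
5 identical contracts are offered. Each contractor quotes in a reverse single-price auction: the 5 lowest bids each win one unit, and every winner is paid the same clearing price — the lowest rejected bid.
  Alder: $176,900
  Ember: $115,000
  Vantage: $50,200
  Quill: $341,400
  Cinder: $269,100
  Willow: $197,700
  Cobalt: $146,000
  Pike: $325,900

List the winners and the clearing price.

Ordering the bids: 50,200 (Vantage), 115,000 (Ember), 146,000 (Cobalt), 176,900 (Alder), 197,700 (Willow), 269,100 (Cinder), 325,900 (Pike), …
Lowest 5: Vantage, Ember, Cobalt, Alder, Willow.
Lowest unsuccessful bid: $269,100 → clearing price.

Vantage, Ember, Cobalt, Alder, Willow; each is paid $269,100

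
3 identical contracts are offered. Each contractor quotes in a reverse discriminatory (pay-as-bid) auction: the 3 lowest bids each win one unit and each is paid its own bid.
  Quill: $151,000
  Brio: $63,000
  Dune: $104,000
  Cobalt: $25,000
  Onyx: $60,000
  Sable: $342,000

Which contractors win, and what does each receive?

Sorting: 25,000 (Cobalt), 60,000 (Onyx), 63,000 (Brio), 104,000 (Dune), 151,000 (Quill), …
Lowest 3: Cobalt, Onyx, Brio.
Each winner is paid its own bid: Cobalt $25,000, Onyx $60,000, Brio $63,000.

Cobalt $25,000, Onyx $60,000, Brio $63,000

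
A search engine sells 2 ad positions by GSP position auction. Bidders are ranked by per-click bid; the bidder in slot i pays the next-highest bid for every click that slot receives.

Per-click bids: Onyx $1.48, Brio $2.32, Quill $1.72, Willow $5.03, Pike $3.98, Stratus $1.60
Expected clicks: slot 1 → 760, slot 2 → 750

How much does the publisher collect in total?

Total revenue: $4764.80

Sorting advertisers: $5.03 (Willow) > $3.98 (Pike) > $2.32 (Brio) > …
Slot 1: Willow pays $3.98 × 760 = $3024.80
Slot 2: Pike pays $2.32 × 750 = $1740.00
Total = $4764.80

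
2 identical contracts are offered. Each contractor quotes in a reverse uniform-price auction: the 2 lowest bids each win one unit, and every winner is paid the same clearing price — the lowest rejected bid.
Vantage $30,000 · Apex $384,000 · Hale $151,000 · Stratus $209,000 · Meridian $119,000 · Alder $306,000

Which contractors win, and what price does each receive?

Vantage, Meridian; each is paid $151,000

Sorting: 30,000 (Vantage), 119,000 (Meridian), 151,000 (Hale), 209,000 (Stratus), …
Winners (2 units): Vantage, Meridian.
First losing bid is Hale's $151,000, which sets the uniform price.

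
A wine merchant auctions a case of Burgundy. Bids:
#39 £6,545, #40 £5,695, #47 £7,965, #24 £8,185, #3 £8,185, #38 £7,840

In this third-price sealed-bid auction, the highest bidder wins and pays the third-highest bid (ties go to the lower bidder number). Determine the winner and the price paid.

Sorting bids: 8,185 (#3) > 8,185 (#24) > 7,965 (#47) > 7,840 (#38) > 6,545 (#39) > 5,695 (#40)
#3 and #24 tie at £8,185; tie-break gives it to #3.
#3 is highest; pays the third-highest bid, £7,965.

#3 pays £7,965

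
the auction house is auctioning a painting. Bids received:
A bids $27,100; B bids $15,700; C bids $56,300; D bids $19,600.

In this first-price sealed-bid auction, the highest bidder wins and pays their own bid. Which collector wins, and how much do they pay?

Bids ranked: 56,300 (C) > 27,100 (A) > 19,600 (D) > 15,700 (B)
First-price: C pays what they bid, $56,300.

C pays $56,300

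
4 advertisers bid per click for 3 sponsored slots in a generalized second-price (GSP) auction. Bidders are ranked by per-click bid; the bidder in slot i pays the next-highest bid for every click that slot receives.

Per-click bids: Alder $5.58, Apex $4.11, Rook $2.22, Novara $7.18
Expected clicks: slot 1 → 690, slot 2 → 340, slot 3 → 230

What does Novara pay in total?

Ranked by bid: $7.18 (Novara) > $5.58 (Alder) > $4.11 (Apex) > $2.22 (Rook)
Novara holds slot 1 → pays next bid $5.58 × 690 clicks = $3850.20.

Novara pays $3850.20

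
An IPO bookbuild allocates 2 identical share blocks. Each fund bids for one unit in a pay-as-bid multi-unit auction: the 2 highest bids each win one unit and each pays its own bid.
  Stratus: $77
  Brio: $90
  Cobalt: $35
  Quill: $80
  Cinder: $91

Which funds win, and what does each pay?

Bids ranked high→low: 91 (Cinder), 90 (Brio), 80 (Quill), 77 (Stratus), …
Winners (2 units): Cinder, Brio.
Each winner pays its own bid: Cinder $91, Brio $90.

Cinder $91, Brio $90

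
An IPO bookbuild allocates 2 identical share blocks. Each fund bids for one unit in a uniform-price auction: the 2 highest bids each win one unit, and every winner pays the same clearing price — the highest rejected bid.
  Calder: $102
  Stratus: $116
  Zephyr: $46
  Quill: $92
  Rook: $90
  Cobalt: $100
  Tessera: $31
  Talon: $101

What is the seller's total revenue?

Total revenue: $202

Sorting: 116 (Stratus), 102 (Calder), 101 (Talon), 100 (Cobalt), …
The 2 highest are Stratus, Calder.
Clearing price = highest rejected bid = $101.
Total revenue = 2 × $101 = $202.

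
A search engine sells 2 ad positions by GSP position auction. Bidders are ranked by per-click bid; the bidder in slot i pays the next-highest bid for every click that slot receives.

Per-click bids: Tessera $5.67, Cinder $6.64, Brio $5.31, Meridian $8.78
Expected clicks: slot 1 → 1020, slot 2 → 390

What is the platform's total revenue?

Total revenue: $8984.10

Per-click bids in order: $8.78 (Meridian) > $6.64 (Cinder) > $5.67 (Tessera) > …
Slot 1: Meridian pays $6.64 × 1020 = $6772.80
Slot 2: Cinder pays $5.67 × 390 = $2211.30
Total = $8984.10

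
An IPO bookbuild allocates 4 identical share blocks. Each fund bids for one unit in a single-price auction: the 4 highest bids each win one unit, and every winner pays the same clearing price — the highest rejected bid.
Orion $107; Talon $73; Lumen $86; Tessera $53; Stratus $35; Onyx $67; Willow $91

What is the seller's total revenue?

Sorting: 107 (Orion), 91 (Willow), 86 (Lumen), 73 (Talon), 67 (Onyx), 53 (Tessera), …
Top 4: Orion, Willow, Lumen, Talon.
Highest unsuccessful bid: $67 → clearing price.
Total revenue = 4 × $67 = $268.

Total revenue: $268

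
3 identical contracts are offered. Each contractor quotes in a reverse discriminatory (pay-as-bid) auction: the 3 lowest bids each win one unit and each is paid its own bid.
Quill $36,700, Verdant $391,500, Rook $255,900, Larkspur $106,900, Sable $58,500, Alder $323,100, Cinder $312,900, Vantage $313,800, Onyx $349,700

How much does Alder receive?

Bids ranked low→high: 36,700 (Quill), 58,500 (Sable), 106,900 (Larkspur), 255,900 (Rook), 312,900 (Cinder), …
Winners (3 units): Quill, Sable, Larkspur.
Alder does not win → $0.

Alder is paid $0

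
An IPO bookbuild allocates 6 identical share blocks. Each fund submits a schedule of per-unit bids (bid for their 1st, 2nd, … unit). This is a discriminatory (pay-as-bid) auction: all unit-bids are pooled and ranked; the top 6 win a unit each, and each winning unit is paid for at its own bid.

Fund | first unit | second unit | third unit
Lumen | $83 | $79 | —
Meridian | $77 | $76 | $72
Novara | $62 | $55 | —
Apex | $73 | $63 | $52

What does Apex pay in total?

All unit-bids, highest first — top 6: 83 (Lumen-1), 79 (Lumen-2), 77 (Meridian-1), 76 (Meridian-2), 73 (Apex-1), 72 (Meridian-3)
Next rejected bid: $63 (not a price — pay-as-bid).
Apex's winning unit-bids: 73 = $73.

Apex pays $73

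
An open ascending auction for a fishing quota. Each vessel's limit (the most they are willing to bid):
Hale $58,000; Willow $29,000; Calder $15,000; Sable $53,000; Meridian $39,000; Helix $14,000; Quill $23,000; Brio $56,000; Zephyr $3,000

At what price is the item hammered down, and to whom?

Rule: the price rises until one bidder remains; the winner pays the price at which the last rival dropped out.
Sorting limits: 58,000 (Hale) > 56,000 (Brio) > 53,000 (Sable) > 39,000 (Meridian) > 29,000 (Willow) > 23,000 (Quill) > …
Bidding ends when Brio exits at $56,000; Hale takes it.

Hale wins at $56,000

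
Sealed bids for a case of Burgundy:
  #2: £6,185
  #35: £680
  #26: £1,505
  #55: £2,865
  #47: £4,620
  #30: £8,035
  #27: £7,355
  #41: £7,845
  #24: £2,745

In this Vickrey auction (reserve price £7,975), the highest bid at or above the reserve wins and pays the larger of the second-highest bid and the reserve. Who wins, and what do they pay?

Bids in order: 8,035 (#30) > 7,845 (#41) > 7,355 (#27) > 6,185 (#2) > 4,620 (#47) > 2,865 (#55) > …
#30 has the top bid at or above the reserve (£8,035).
max(second-highest £7,845, reserve £7,975) = £7,975.

#30 pays £7,975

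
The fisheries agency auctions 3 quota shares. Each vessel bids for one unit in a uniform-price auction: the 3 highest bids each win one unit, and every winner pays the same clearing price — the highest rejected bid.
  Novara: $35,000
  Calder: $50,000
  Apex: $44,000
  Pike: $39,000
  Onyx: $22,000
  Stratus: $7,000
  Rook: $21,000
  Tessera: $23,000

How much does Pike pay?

Pike pays $35,000

Ordering the bids: 50,000 (Calder), 44,000 (Apex), 39,000 (Pike), 35,000 (Novara), 23,000 (Tessera), …
The 3 highest are Calder, Apex, Pike.
Clearing price = highest rejected bid = $35,000.
Pike wins → pays $35,000.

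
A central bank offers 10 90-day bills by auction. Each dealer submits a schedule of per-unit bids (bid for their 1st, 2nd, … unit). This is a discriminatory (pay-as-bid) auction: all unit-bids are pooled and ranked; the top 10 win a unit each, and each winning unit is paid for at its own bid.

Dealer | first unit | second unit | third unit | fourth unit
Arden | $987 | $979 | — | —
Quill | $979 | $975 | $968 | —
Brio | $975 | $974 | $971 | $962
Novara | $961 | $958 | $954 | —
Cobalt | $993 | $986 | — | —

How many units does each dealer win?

Merging the schedules and taking the best 10: 993 (Cobalt-1), 987 (Arden-1), 986 (Cobalt-2), 979 (Arden-2), 979 (Quill-1), 975 (Quill-2), 975 (Brio-1), 974 (Brio-2), 971 (Brio-3), 968 (Quill-3)
Next rejected bid: $962 (not a price — pay-as-bid).
Allocation: Arden 2, Brio 3, Cobalt 2, Quill 3.

Arden 2, Brio 3, Cobalt 2, Quill 3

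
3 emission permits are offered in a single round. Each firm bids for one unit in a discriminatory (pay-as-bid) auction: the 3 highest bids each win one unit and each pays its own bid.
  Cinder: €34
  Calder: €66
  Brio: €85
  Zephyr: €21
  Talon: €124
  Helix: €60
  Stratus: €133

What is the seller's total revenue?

Total revenue: €342

Ordering the bids: 133 (Stratus), 124 (Talon), 85 (Brio), 66 (Calder), 60 (Helix), …
Winners (3 units): Stratus, Talon, Brio.
Total revenue = 133 + 124 + 85 = €342.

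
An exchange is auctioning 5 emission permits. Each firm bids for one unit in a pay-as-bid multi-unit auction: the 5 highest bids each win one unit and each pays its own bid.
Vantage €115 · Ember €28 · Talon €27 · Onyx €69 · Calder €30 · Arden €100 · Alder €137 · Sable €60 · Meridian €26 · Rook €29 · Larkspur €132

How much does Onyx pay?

Onyx pays €69

Ordering the bids: 137 (Alder), 132 (Larkspur), 115 (Vantage), 100 (Arden), 69 (Onyx), 60 (Sable), 30 (Calder), …
The 5 highest are Alder, Larkspur, Vantage, Arden, Onyx.
Onyx wins → own bid €69.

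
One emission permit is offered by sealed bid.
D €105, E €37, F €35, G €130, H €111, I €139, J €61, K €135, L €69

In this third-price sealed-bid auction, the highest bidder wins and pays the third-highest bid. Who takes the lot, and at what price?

Third-price sealed-bid auction: the highest bidder wins and pays the third-highest bid.
Bids ranked: 139 (I) > 135 (K) > 130 (G) > 111 (H) > 105 (D) > 69 (L) > …
I wins; payment is bid #3 in the ranking = €130.

I pays €130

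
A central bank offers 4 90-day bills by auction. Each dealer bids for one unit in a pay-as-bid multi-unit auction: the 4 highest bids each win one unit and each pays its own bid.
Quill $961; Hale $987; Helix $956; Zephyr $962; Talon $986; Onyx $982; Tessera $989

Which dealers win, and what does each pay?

Tessera $989, Hale $987, Talon $986, Onyx $982

Bids ranked high→low: 989 (Tessera), 987 (Hale), 986 (Talon), 982 (Onyx), 962 (Zephyr), 961 (Quill), …
Winners (4 units): Tessera, Hale, Talon, Onyx.
Each winner pays its own bid: Tessera $989, Hale $987, Talon $986, Onyx $982.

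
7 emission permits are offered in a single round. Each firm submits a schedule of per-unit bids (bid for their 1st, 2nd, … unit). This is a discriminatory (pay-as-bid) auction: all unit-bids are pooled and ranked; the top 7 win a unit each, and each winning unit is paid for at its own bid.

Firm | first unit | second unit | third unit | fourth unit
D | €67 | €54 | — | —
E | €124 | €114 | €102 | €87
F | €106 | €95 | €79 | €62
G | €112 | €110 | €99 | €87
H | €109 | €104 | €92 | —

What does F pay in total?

F pays €106

Merging the schedules and taking the best 7: 124 (E-1), 114 (E-2), 112 (G-1), 110 (G-2), 109 (H-1), 106 (F-1), 104 (H-2)
Next rejected bid: €102 (not a price — pay-as-bid).
F's winning unit-bids: 106 = €106.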